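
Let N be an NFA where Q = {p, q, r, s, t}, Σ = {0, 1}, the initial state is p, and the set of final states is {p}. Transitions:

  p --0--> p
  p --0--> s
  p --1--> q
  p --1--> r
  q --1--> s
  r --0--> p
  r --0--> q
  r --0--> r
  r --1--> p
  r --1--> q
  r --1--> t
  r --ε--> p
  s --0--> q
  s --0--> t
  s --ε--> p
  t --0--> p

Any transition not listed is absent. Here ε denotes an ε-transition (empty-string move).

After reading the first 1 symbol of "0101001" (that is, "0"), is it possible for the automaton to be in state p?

Yes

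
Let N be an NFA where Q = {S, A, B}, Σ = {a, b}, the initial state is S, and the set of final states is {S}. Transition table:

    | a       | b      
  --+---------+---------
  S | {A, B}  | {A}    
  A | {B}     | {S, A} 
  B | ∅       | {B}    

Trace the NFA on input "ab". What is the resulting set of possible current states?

Start in {S}.
Read 'a': S→{A, B}; now {A, B}.
Read 'b': A→{S, A}, B→{B}; now {S, A, B}.

{S, A, B}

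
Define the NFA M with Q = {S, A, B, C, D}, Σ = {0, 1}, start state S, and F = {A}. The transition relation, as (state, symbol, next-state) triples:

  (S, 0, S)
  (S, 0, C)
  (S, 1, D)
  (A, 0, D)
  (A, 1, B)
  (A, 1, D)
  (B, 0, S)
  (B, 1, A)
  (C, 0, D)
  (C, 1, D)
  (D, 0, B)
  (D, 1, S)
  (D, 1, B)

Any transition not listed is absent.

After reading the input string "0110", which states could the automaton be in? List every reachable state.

Start in {S}.
Read '0': S→{S, C}; now {S, C}.
Read '1': S→{D}, C→{D}; now {D}.
Read '1': D→{S, B}; now {S, B}.
Read '0': S→{S, C}, B→{S}; now {S, C}.

{S, C}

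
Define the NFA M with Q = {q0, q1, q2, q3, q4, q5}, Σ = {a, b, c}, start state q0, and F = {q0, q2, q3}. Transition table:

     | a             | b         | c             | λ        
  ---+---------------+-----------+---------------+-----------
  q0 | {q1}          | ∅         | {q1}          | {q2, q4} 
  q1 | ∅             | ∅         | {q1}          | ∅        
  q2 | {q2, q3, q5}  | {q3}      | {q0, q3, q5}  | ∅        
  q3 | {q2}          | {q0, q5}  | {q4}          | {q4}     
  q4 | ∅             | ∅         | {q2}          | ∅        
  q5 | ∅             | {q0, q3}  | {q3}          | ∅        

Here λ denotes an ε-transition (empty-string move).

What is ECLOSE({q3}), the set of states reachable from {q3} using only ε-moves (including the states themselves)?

{q3, q4}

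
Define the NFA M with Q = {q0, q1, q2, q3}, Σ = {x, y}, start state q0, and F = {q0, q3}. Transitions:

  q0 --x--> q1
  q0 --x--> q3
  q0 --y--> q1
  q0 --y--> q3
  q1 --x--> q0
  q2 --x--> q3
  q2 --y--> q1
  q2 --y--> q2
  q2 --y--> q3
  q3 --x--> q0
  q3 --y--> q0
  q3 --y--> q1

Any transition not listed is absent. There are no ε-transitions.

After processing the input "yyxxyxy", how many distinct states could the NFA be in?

3

Start in {q0}.
Read 'y': {q0} → {q1, q3}.
Read 'y': {q1, q3} → {q0, q1}.
Read 'x': {q0, q1} → {q0, q1, q3}.
Read 'x': {q0, q1, q3} → {q0, q1, q3}.
Read 'y': {q0, q1, q3} → {q0, q1, q3}.
Read 'x': {q0, q1, q3} → {q0, q1, q3}.
Read 'y': {q0, q1, q3} → {q0, q1, q3}.
That set has 3 states.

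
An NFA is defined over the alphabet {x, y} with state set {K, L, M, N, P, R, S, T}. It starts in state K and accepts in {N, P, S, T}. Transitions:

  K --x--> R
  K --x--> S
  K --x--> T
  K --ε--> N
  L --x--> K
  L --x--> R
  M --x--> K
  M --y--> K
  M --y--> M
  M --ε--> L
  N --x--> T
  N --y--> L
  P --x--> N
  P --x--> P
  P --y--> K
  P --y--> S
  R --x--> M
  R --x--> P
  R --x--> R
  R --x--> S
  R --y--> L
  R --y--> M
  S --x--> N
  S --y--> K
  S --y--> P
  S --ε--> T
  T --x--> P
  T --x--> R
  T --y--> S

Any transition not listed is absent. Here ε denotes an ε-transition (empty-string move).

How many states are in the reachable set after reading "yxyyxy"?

7

Start: ε-closure({K}) = {K, N}.
Read 'y': K→∅, N→{L}; now {L}.
Read 'x': L→{K, R}; union {K, R}; ε-closure = {K, N, R}.
Read 'y': K→∅, N→{L}, R→{L, M}; now {L, M}.
Read 'y': L→∅, M→{K, M}; union {K, M}; ε-closure = {K, L, M, N}.
Read 'x': K→{R, S, T}, L→{K, R}, M→{K}, N→{T}; union {K, R, S, T}; ε-closure = {K, N, R, S, T}.
Read 'y': K→∅, N→{L}, R→{L, M}, S→{K, P}, T→{S}; union {K, L, M, P, S}; ε-closure = {K, L, M, N, P, S, T}.
That set has 7 states.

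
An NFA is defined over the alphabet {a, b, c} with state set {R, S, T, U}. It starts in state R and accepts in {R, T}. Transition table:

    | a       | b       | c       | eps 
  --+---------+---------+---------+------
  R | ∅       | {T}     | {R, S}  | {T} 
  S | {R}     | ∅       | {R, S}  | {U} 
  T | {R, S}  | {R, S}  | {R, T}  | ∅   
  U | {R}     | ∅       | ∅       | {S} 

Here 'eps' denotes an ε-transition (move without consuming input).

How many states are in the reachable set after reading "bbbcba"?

Start: ε-closure({R}) = {R, T}.
Read 'b': {R, T} → {R, S, T, U}.
Read 'b': {R, S, T, U} → {R, S, T, U}.
Read 'b': {R, S, T, U} → {R, S, T, U}.
Read 'c': {R, S, T, U} → {R, S, T, U}.
Read 'b': {R, S, T, U} → {R, S, T, U}.
Read 'a': {R, S, T, U} → {R, S, T, U}.
That set has 4 states.

4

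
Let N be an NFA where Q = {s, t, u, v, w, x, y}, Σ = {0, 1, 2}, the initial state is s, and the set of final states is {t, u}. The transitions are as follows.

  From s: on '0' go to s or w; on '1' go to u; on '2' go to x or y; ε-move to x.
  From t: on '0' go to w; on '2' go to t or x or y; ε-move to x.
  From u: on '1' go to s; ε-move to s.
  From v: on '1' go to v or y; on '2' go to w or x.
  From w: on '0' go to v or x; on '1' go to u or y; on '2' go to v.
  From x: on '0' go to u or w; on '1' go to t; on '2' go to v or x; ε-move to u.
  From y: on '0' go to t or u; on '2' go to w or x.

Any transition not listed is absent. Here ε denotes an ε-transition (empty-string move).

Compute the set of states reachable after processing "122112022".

{s, t, u, v, w, x, y}

Start: ε-closure({s}) = {s, u, x}.
Read '1': s→{u}, u→{s}, x→{t}; union {s, t, u}; ε-closure = {s, t, u, x}.
Read '2': s→{x, y}, t→{t, x, y}, u→∅, x→{v, x}; union {t, v, x, y}; ε-closure = {s, t, u, v, x, y}.
Read '2': s→{x, y}, t→{t, x, y}, u→∅, v→{w, x}, x→{v, x}, y→{w, x}; union {t, v, w, x, y}; ε-closure = {s, t, u, v, w, x, y}.
Read '1': s→{u}, t→∅, u→{s}, v→{v, y}, w→{u, y}, x→{t}, y→∅; union {s, t, u, v, y}; ε-closure = {s, t, u, v, x, y}.
Read '1': s→{u}, t→∅, u→{s}, v→{v, y}, x→{t}, y→∅; union {s, t, u, v, y}; ε-closure = {s, t, u, v, x, y}.
Read '2': s→{x, y}, t→{t, x, y}, u→∅, v→{w, x}, x→{v, x}, y→{w, x}; union {t, v, w, x, y}; ε-closure = {s, t, u, v, w, x, y}.
Read '0': s→{s, w}, t→{w}, u→∅, v→∅, w→{v, x}, x→{u, w}, y→{t, u}; now {s, t, u, v, w, x}.
Read '2': s→{x, y}, t→{t, x, y}, u→∅, v→{w, x}, w→{v}, x→{v, x}; union {t, v, w, x, y}; ε-closure = {s, t, u, v, w, x, y}.
Read '2': s→{x, y}, t→{t, x, y}, u→∅, v→{w, x}, w→{v}, x→{v, x}, y→{w, x}; union {t, v, w, x, y}; ε-closure = {s, t, u, v, w, x, y}.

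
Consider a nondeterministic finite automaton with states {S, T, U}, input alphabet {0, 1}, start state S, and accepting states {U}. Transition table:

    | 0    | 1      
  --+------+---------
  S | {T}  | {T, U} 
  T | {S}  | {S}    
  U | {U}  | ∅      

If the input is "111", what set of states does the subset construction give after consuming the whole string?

{T, U}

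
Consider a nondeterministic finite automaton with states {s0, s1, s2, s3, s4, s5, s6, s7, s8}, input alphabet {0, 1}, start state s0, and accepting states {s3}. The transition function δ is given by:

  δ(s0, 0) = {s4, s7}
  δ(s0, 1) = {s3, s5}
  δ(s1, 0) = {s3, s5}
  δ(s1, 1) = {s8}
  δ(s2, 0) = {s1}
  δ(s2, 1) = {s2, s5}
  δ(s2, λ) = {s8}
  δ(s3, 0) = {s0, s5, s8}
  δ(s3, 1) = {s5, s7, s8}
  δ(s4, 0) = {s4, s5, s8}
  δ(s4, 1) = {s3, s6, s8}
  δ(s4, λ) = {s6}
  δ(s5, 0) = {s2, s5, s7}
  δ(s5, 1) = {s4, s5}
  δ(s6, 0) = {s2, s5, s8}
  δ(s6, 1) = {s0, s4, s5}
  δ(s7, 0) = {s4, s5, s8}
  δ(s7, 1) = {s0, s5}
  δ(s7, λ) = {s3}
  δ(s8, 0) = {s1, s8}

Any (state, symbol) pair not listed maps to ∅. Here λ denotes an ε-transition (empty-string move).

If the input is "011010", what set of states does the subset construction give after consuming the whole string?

{s0, s1, s2, s3, s4, s5, s6, s7, s8}

Start in {s0}.
Read '0': {s0} → {s3, s4, s6, s7}.
Read '1': {s3, s4, s6, s7} → {s0, s3, s4, s5, s6, s7, s8}.
Read '1': {s0, s3, s4, s5, s6, s7, s8} → {s0, s3, s4, s5, s6, s7, s8}.
Read '0': {s0, s3, s4, s5, s6, s7, s8} → {s0, s1, s2, s3, s4, s5, s6, s7, s8}.
Read '1': {s0, s1, s2, s3, s4, s5, s6, s7, s8} → {s0, s2, s3, s4, s5, s6, s7, s8}.
Read '0': {s0, s2, s3, s4, s5, s6, s7, s8} → {s0, s1, s2, s3, s4, s5, s6, s7, s8}.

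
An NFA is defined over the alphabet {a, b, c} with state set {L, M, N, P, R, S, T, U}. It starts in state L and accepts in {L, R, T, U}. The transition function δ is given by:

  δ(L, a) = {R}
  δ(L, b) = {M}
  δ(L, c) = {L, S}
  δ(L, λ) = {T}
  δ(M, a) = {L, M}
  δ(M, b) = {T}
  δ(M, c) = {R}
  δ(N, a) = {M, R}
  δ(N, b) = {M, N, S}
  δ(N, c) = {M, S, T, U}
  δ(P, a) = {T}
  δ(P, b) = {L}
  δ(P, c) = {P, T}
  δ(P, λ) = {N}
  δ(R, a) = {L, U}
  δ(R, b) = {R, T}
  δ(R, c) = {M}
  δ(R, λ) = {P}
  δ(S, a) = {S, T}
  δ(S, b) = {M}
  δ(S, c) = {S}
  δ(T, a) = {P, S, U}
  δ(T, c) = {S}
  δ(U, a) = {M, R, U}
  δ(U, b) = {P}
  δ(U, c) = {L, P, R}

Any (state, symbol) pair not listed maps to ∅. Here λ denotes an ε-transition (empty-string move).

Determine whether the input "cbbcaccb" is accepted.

No

Start: ε-closure({L}) = {L, T}.
Read 'c': L→{L, S}, T→{S}; union {L, S}; ε-closure = {L, S, T}.
Read 'b': L→{M}, S→{M}, T→∅; now {M}.
Read 'b': M→{T}; now {T}.
Read 'c': T→{S}; now {S}.
Read 'a': S→{S, T}; now {S, T}.
Read 'c': S→{S}, T→{S}; now {S}.
Read 'c': S→{S}; now {S}.
Read 'b': S→{M}; now {M}.
The final set {M} contains no accepting state.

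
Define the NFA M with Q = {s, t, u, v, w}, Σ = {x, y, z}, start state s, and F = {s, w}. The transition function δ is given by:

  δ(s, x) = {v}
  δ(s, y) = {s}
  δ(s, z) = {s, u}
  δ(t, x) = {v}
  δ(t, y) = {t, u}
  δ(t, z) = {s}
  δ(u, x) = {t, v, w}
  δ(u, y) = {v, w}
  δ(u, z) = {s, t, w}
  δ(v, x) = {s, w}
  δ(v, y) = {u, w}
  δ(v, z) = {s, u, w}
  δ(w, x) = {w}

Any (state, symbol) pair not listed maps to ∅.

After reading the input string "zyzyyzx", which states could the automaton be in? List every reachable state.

{t, v, w}

Start in {s}.
Read 'z': s→{s, u}; now {s, u}.
Read 'y': s→{s}, u→{v, w}; now {s, v, w}.
Read 'z': s→{s, u}, v→{s, u, w}, w→∅; now {s, u, w}.
Read 'y': s→{s}, u→{v, w}, w→∅; now {s, v, w}.
Read 'y': s→{s}, v→{u, w}, w→∅; now {s, u, w}.
Read 'z': s→{s, u}, u→{s, t, w}, w→∅; now {s, t, u, w}.
Read 'x': s→{v}, t→{v}, u→{t, v, w}, w→{w}; now {t, v, w}.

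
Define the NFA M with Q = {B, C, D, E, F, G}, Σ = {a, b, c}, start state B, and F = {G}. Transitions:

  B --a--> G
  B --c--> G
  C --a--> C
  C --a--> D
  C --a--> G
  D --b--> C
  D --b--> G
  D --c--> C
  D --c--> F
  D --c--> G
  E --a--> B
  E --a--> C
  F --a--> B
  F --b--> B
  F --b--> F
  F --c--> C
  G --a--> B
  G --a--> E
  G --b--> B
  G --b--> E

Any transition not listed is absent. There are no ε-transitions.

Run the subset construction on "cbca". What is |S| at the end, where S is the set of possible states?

Start in {B}.
Read 'c': B→{G}; now {G}.
Read 'b': G→{B, E}; now {B, E}.
Read 'c': B→{G}, E→∅; now {G}.
Read 'a': G→{B, E}; now {B, E}.
That set has 2 states.

2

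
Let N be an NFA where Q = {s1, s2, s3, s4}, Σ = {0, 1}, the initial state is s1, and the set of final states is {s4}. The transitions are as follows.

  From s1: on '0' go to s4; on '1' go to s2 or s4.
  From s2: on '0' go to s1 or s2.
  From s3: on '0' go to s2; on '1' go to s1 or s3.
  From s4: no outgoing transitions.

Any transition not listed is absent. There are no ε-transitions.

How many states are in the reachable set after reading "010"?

Start in {s1}.
Read '0': s1→{s4}; now {s4}.
Read '1': s4→∅; now ∅.
The set is empty and remains empty for the remaining 1 symbol.
That set has 0 states.

0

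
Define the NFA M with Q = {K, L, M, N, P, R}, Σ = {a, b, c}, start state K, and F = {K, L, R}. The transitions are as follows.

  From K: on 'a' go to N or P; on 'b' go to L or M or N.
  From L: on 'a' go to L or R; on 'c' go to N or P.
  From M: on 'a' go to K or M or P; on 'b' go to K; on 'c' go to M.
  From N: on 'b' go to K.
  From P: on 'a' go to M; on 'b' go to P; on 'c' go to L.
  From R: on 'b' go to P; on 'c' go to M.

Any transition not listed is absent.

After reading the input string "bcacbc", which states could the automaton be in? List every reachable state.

Start in {K}.
Read 'b': K→{L, M, N}; now {L, M, N}.
Read 'c': L→{N, P}, M→{M}, N→∅; now {M, N, P}.
Read 'a': M→{K, M, P}, N→∅, P→{M}; now {K, M, P}.
Read 'c': K→∅, M→{M}, P→{L}; now {L, M}.
Read 'b': L→∅, M→{K}; now {K}.
Read 'c': K→∅; now ∅.

∅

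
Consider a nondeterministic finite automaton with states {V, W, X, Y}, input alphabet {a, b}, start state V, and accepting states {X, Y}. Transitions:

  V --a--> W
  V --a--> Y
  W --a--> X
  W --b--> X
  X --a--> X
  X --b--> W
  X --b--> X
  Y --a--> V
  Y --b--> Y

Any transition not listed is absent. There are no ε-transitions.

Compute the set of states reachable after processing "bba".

∅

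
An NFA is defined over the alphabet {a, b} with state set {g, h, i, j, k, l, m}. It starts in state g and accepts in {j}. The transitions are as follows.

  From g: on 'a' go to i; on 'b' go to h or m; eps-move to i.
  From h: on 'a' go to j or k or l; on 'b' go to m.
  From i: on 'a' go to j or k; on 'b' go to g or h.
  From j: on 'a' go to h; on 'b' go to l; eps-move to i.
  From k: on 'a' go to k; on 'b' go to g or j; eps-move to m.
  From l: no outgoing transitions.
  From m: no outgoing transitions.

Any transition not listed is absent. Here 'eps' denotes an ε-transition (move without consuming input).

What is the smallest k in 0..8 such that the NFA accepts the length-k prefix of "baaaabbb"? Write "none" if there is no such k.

2

Start: ε-closure({g}) = {g, i}.
Read 'b': g→{h, m}, i→{g, h}; union {g, h, m}; ε-closure = {g, h, i, m}.
Read 'a': g→{i}, h→{j, k, l}, i→{j, k}, m→∅; union {i, j, k, l}; ε-closure = {i, j, k, l, m}.
None of the earlier sets intersect F, but {i, j, k, l, m} does.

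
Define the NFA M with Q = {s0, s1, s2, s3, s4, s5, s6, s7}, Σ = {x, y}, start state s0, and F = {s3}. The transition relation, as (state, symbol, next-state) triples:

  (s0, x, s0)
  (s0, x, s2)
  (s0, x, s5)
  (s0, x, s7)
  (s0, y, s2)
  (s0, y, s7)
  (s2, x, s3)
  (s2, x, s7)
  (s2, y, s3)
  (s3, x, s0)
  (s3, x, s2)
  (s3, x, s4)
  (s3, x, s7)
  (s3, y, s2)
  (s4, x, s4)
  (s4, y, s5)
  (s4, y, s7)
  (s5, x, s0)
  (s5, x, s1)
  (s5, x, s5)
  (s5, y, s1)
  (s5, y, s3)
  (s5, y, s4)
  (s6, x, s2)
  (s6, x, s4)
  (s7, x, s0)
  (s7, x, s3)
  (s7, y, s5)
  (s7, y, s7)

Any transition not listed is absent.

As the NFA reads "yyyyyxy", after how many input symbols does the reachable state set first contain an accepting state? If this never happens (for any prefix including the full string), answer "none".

2

Start in {s0}.
Read 'y': s0→{s2, s7}; now {s2, s7}.
Read 'y': s2→{s3}, s7→{s5, s7}; now {s3, s5, s7}.
None of the earlier sets intersect F, but {s3, s5, s7} does.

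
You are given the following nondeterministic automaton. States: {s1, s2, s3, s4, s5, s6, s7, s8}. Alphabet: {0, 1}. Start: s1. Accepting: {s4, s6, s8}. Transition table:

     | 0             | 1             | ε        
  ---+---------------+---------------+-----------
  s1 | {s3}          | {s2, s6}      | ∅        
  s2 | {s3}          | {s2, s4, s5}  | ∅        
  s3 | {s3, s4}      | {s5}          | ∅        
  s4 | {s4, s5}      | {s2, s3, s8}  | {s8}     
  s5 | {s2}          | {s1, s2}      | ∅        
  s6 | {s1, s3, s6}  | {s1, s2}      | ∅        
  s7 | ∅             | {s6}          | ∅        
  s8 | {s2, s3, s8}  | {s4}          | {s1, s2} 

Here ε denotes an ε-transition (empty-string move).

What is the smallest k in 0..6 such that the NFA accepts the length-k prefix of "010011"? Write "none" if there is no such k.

none

Start in {s1}.
Read '0': {s1} → {s3}.
Read '1': {s3} → {s5}.
Read '0': {s5} → {s2}.
Read '0': {s2} → {s3}.
Read '1': {s3} → {s5}.
Read '1': {s5} → {s1, s2}.
No reachable set along the way intersects F.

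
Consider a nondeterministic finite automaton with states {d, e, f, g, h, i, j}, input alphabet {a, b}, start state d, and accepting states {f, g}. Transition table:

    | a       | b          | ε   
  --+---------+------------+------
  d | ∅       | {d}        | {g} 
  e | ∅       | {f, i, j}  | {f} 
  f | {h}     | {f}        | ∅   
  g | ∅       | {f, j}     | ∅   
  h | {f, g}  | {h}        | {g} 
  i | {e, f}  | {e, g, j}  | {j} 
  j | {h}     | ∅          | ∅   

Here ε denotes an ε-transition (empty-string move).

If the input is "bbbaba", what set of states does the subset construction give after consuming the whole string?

{f, g, h}

Start: ε-closure({d}) = {d, g}.
Read 'b': {d, g} → {d, f, g, j}.
Read 'b': {d, f, g, j} → {d, f, g, j}.
Read 'b': {d, f, g, j} → {d, f, g, j}.
Read 'a': {d, f, g, j} → {g, h}.
Read 'b': {g, h} → {f, g, h, j}.
Read 'a': {f, g, h, j} → {f, g, h}.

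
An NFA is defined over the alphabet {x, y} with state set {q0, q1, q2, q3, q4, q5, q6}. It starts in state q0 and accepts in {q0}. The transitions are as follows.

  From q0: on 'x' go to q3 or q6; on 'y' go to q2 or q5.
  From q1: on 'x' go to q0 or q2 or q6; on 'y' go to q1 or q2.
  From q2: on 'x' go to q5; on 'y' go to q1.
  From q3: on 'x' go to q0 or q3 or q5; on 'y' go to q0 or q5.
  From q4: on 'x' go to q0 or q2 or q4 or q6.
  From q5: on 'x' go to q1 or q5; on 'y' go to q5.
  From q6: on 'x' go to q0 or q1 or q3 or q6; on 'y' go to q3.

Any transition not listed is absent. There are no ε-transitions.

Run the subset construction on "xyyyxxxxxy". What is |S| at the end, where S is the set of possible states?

5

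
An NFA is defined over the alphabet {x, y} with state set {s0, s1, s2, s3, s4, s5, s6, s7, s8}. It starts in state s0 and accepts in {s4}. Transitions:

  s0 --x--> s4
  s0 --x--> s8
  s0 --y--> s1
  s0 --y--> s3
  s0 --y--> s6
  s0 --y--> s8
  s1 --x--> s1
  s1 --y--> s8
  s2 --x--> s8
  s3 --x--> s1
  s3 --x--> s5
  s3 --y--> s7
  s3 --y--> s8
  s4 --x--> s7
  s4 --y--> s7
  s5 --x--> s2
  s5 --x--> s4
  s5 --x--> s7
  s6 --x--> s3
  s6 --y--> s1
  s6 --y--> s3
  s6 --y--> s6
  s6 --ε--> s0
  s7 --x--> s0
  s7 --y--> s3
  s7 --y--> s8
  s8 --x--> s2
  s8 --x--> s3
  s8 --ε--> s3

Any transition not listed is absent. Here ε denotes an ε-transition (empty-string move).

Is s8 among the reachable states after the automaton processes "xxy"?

Yes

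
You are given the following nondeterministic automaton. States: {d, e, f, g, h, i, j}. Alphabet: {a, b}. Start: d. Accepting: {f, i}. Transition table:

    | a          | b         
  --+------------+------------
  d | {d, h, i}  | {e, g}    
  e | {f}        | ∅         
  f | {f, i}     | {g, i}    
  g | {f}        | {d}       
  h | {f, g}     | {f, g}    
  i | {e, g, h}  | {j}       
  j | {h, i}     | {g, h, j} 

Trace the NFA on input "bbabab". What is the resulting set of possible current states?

{f, g, i, j}

Start in {d}.
Read 'b': d→{e, g}; now {e, g}.
Read 'b': e→∅, g→{d}; now {d}.
Read 'a': d→{d, h, i}; now {d, h, i}.
Read 'b': d→{e, g}, h→{f, g}, i→{j}; now {e, f, g, j}.
Read 'a': e→{f}, f→{f, i}, g→{f}, j→{h, i}; now {f, h, i}.
Read 'b': f→{g, i}, h→{f, g}, i→{j}; now {f, g, i, j}.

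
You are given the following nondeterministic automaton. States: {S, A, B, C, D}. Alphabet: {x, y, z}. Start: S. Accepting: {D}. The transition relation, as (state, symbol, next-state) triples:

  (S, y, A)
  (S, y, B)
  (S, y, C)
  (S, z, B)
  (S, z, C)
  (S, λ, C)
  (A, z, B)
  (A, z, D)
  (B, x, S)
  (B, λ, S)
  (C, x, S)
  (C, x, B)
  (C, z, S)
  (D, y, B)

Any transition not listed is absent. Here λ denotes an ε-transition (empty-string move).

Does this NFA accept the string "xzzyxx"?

Start: ε-closure({S}) = {S, C}.
Read 'x': S→∅, C→{S, B}; union {S, B}; ε-closure = {S, B, C}.
Read 'z': S→{B, C}, B→∅, C→{S}; now {S, B, C}.
Read 'z': S→{B, C}, B→∅, C→{S}; now {S, B, C}.
Read 'y': S→{A, B, C}, B→∅, C→∅; union {A, B, C}; ε-closure = {S, A, B, C}.
Read 'x': S→∅, A→∅, B→{S}, C→{S, B}; union {S, B}; ε-closure = {S, B, C}.
Read 'x': S→∅, B→{S}, C→{S, B}; union {S, B}; ε-closure = {S, B, C}.
The final set {S, B, C} contains no accepting state.

No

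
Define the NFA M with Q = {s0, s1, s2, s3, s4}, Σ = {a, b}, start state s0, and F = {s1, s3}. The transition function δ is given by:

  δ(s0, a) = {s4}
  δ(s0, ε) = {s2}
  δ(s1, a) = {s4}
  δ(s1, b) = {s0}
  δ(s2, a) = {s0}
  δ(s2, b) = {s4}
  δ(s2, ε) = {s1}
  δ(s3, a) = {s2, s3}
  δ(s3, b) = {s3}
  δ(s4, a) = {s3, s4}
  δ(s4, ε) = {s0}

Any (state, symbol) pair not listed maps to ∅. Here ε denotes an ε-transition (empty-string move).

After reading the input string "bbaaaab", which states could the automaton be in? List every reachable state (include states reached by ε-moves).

{s0, s1, s2, s3, s4}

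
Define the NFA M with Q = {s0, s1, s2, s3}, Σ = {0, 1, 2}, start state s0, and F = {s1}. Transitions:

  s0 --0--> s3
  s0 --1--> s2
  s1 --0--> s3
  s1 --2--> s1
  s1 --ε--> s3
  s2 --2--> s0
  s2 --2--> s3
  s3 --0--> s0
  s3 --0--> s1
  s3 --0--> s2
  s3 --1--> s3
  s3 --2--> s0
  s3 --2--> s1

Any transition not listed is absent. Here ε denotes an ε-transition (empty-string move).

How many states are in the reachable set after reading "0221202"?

Start in {s0}.
Read '0': {s0} → {s3}.
Read '2': {s3} → {s0, s1, s3}.
Read '2': {s0, s1, s3} → {s0, s1, s3}.
Read '1': {s0, s1, s3} → {s2, s3}.
Read '2': {s2, s3} → {s0, s1, s3}.
Read '0': {s0, s1, s3} → {s0, s1, s2, s3}.
Read '2': {s0, s1, s2, s3} → {s0, s1, s3}.
That set has 3 states.

3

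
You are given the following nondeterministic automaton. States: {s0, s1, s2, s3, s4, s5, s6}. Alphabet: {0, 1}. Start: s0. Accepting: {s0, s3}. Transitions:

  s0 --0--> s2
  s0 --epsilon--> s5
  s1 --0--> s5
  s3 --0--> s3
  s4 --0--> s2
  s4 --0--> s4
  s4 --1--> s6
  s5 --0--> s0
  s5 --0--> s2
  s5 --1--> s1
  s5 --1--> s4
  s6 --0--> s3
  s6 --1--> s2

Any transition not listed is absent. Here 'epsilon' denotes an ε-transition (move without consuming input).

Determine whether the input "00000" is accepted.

Yes

Start: ε-closure({s0}) = {s0, s5}.
Read '0': {s0, s5} → {s0, s2, s5}.
Read '0': {s0, s2, s5} → {s0, s2, s5}.
Read '0': {s0, s2, s5} → {s0, s2, s5}.
Read '0': {s0, s2, s5} → {s0, s2, s5}.
Read '0': {s0, s2, s5} → {s0, s2, s5}.
The final set {s0, s2, s5} contains the accepting state s0.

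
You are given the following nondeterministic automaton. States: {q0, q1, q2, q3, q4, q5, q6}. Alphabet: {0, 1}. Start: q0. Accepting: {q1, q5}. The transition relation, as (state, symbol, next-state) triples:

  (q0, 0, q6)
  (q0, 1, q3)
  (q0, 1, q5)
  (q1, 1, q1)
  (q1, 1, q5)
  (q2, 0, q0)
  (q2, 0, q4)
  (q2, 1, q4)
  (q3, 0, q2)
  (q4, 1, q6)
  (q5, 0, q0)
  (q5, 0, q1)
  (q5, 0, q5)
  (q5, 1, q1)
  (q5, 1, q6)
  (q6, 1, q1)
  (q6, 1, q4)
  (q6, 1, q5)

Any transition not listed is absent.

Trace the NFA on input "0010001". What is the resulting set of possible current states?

Start in {q0}.
Read '0': q0→{q6}; now {q6}.
Read '0': q6→∅; now ∅.
The set is empty and remains empty for the remaining 5 symbols.

∅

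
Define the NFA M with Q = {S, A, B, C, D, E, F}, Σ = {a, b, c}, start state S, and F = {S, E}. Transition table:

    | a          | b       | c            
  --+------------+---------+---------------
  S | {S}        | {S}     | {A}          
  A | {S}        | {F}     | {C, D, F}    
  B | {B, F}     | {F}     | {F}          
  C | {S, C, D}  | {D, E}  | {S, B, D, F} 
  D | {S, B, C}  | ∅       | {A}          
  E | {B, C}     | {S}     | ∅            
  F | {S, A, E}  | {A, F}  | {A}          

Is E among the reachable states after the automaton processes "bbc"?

Start in {S}.
Read 'b': S→{S}; now {S}.
Read 'b': S→{S}; now {S}.
Read 'c': S→{A}; now {A}.
State E is not in {A}.

No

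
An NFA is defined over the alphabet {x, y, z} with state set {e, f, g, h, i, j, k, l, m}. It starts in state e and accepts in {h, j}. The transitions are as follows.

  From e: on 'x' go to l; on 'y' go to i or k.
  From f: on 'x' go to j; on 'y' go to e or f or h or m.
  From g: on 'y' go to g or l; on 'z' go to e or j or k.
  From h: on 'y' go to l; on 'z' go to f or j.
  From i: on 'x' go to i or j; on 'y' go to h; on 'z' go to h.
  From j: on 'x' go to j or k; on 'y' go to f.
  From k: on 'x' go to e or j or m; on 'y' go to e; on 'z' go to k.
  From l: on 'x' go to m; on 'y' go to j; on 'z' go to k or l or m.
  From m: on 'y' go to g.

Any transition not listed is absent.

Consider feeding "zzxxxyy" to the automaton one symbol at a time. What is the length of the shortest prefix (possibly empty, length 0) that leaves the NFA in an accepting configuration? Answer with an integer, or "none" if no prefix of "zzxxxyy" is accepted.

Start in {e}.
Read 'z': e→∅; now ∅.
The set is empty and remains empty for the remaining 6 symbols.
No reachable set along the way intersects F.

none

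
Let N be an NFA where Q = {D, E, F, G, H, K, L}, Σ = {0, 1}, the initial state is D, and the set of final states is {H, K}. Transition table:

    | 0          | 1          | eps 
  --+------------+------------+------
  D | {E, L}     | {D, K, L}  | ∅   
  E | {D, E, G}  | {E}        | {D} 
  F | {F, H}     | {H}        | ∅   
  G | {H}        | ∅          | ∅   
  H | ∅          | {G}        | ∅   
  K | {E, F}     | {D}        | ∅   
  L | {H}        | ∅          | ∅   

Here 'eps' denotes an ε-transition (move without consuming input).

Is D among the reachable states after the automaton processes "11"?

Start in {D}.
Read '1': D→{D, K, L}; now {D, K, L}.
Read '1': D→{D, K, L}, K→{D}, L→∅; now {D, K, L}.
State D is in {D, K, L}.

Yes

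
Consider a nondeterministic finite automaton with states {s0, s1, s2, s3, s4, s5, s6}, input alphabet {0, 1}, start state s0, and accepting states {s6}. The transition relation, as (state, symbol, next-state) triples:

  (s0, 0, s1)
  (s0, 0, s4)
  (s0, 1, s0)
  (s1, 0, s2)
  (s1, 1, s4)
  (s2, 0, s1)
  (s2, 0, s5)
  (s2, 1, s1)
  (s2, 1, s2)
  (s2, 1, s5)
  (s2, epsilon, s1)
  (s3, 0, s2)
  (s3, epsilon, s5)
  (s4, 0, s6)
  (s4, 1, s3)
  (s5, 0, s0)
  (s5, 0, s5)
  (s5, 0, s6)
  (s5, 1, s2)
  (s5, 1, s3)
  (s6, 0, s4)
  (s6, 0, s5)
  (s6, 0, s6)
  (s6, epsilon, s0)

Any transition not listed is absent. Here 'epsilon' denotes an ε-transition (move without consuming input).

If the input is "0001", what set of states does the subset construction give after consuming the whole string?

{s0, s1, s2, s3, s4, s5}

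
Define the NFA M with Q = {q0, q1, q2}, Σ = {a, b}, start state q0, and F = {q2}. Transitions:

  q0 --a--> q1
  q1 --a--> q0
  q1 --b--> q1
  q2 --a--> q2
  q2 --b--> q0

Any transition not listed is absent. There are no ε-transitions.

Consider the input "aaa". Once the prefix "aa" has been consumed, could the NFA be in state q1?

No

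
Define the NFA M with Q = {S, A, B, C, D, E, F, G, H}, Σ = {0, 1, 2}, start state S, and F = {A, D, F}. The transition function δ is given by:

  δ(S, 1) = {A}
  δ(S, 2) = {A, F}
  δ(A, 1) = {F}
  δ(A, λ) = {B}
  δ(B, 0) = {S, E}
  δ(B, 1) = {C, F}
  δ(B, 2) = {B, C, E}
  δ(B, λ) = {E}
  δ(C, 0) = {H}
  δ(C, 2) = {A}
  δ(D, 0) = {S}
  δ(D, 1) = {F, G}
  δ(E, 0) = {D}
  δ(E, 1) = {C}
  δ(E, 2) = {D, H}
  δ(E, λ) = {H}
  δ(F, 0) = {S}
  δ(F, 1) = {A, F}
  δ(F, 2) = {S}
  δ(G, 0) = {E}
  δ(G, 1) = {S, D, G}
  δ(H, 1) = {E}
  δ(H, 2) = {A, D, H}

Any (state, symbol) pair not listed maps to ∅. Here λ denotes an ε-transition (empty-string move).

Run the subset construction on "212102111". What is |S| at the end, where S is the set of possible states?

Start in {S}.
Read '2': {S} → {A, B, E, F, H}.
Read '1': {A, B, E, F, H} → {A, B, C, E, F, H}.
Read '2': {A, B, C, E, F, H} → {S, A, B, C, D, E, H}.
Read '1': {S, A, B, C, D, E, H} → {A, B, C, E, F, G, H}.
Read '0': {A, B, C, E, F, G, H} → {S, D, E, H}.
Read '2': {S, D, E, H} → {A, B, D, E, F, H}.
Read '1': {A, B, D, E, F, H} → {A, B, C, E, F, G, H}.
Read '1': {A, B, C, E, F, G, H} → {S, A, B, C, D, E, F, G, H}.
Read '1': {S, A, B, C, D, E, F, G, H} → {S, A, B, C, D, E, F, G, H}.
That set has 9 states.

9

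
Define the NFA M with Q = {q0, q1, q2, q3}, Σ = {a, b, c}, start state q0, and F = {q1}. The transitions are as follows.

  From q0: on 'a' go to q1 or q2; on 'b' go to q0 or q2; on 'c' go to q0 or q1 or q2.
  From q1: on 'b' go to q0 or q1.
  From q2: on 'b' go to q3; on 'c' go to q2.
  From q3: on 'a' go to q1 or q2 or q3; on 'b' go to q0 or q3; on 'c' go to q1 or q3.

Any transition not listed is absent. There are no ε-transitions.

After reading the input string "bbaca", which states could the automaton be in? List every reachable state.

Start in {q0}.
Read 'b': {q0} → {q0, q2}.
Read 'b': {q0, q2} → {q0, q2, q3}.
Read 'a': {q0, q2, q3} → {q1, q2, q3}.
Read 'c': {q1, q2, q3} → {q1, q2, q3}.
Read 'a': {q1, q2, q3} → {q1, q2, q3}.

{q1, q2, q3}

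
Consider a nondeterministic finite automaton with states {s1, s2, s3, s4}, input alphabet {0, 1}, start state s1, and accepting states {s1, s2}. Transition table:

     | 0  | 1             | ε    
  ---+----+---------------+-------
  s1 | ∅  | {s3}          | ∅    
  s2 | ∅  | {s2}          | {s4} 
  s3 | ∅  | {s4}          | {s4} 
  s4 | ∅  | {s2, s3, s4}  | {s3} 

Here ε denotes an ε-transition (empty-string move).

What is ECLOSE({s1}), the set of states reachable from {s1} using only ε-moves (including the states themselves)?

{s1}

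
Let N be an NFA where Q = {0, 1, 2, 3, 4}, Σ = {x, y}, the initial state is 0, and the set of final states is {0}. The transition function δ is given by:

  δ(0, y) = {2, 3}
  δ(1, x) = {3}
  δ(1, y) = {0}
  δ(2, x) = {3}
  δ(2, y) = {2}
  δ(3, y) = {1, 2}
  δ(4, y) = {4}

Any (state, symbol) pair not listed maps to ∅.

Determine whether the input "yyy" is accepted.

Start in {0}.
Read 'y': {0} → {2, 3}.
Read 'y': {2, 3} → {1, 2}.
Read 'y': {1, 2} → {0, 2}.
The final set {0, 2} contains the accepting state 0.

Yes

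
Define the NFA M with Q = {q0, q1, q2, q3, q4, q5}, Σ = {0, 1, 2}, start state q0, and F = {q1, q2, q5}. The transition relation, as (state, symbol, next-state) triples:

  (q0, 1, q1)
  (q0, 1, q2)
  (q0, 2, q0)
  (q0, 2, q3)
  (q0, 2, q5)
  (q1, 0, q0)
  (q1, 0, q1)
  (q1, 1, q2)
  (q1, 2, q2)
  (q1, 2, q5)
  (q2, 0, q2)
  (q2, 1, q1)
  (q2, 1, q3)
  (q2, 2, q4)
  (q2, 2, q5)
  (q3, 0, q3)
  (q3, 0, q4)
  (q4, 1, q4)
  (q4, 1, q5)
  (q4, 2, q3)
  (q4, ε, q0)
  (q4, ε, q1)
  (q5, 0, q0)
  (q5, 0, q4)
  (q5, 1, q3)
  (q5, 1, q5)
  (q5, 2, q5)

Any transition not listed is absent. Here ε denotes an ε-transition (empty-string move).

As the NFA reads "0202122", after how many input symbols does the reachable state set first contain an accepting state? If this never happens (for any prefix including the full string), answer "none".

Start in {q0}.
Read '0': {q0} → ∅.
The set is empty and remains empty for the remaining 6 symbols.
No reachable set along the way intersects F.

none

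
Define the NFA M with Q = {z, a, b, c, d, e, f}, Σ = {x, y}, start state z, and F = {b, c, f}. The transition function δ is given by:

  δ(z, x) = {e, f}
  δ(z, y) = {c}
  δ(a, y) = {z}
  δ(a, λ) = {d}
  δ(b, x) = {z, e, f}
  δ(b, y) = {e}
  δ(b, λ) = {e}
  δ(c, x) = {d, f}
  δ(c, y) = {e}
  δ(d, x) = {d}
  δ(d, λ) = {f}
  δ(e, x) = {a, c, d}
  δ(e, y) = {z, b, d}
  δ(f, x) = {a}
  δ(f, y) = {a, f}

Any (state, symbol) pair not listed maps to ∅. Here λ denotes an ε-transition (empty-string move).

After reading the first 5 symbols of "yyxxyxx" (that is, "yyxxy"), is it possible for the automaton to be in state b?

Start in {z}.
Read 'y': {z} → {c}.
Read 'y': {c} → {e}.
Read 'x': {e} → {a, c, d, f}.
Read 'x': {a, c, d, f} → {a, d, f}.
Read 'y': {a, d, f} → {z, a, d, f}.
State b is not in {z, a, d, f}.

No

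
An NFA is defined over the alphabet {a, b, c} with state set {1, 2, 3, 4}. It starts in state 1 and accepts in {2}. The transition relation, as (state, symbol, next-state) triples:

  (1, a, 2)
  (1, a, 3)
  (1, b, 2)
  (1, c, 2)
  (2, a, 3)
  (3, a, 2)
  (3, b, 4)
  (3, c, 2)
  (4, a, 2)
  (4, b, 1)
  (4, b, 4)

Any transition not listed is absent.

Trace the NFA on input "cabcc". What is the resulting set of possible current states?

Start in {1}.
Read 'c': 1→{2}; now {2}.
Read 'a': 2→{3}; now {3}.
Read 'b': 3→{4}; now {4}.
Read 'c': 4→∅; now ∅.
The set is empty and remains empty for the remaining 1 symbol.

∅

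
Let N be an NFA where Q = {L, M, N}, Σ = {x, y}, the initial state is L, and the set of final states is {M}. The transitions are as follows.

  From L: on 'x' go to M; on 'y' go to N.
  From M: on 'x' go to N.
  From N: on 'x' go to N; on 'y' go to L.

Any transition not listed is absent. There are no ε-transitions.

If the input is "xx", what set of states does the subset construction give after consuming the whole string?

Start in {L}.
Read 'x': L→{M}; now {M}.
Read 'x': M→{N}; now {N}.

{N}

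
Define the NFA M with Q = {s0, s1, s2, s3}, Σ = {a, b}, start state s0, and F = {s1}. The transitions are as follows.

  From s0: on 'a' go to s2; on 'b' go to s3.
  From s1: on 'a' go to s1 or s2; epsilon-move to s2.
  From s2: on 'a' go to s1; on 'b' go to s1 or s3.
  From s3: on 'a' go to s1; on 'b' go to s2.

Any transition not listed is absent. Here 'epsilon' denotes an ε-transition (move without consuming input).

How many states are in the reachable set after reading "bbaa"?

Start in {s0}.
Read 'b': {s0} → {s3}.
Read 'b': {s3} → {s2}.
Read 'a': {s2} → {s1, s2}.
Read 'a': {s1, s2} → {s1, s2}.
That set has 2 states.

2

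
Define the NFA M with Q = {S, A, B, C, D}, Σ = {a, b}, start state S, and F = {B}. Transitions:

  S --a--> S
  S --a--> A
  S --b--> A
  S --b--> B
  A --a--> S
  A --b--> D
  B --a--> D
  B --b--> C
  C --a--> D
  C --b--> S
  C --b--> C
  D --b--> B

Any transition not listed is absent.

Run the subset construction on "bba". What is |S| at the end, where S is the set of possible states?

1

Start in {S}.
Read 'b': S→{A, B}; now {A, B}.
Read 'b': A→{D}, B→{C}; now {C, D}.
Read 'a': C→{D}, D→∅; now {D}.
That set has 1 state.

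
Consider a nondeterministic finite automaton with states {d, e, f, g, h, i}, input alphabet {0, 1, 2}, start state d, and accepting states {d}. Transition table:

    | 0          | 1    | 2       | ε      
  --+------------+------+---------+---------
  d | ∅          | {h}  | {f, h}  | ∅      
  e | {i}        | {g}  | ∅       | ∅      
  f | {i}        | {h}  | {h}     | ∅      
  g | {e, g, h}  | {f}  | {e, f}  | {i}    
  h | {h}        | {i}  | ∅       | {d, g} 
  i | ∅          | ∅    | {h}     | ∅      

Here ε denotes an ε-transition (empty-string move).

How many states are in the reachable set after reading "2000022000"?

Start in {d}.
Read '2': {d} → {d, f, g, h, i}.
Read '0': {d, f, g, h, i} → {d, e, g, h, i}.
Read '0': {d, e, g, h, i} → {d, e, g, h, i}.
Read '0': {d, e, g, h, i} → {d, e, g, h, i}.
Read '0': {d, e, g, h, i} → {d, e, g, h, i}.
Read '2': {d, e, g, h, i} → {d, e, f, g, h, i}.
Read '2': {d, e, f, g, h, i} → {d, e, f, g, h, i}.
Read '0': {d, e, f, g, h, i} → {d, e, g, h, i}.
Read '0': {d, e, g, h, i} → {d, e, g, h, i}.
Read '0': {d, e, g, h, i} → {d, e, g, h, i}.
That set has 5 states.

5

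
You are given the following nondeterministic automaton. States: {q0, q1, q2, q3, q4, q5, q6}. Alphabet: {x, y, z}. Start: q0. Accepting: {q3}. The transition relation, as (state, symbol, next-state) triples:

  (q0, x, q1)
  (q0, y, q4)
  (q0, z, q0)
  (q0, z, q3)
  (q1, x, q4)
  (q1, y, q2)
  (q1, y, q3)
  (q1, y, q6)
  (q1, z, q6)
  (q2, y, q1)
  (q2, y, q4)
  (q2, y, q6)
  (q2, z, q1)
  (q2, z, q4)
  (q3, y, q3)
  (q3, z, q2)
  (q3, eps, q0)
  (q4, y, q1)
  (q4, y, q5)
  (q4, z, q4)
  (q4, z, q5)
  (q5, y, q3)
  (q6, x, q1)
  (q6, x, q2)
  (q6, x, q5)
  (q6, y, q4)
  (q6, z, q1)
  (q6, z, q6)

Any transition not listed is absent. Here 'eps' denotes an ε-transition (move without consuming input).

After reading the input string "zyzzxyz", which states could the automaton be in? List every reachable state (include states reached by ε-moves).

Start in {q0}.
Read 'z': {q0} → {q0, q3}.
Read 'y': {q0, q3} → {q0, q3, q4}.
Read 'z': {q0, q3, q4} → {q0, q2, q3, q4, q5}.
Read 'z': {q0, q2, q3, q4, q5} → {q0, q1, q2, q3, q4, q5}.
Read 'x': {q0, q1, q2, q3, q4, q5} → {q1, q4}.
Read 'y': {q1, q4} → {q0, q1, q2, q3, q5, q6}.
Read 'z': {q0, q1, q2, q3, q5, q6} → {q0, q1, q2, q3, q4, q6}.

{q0, q1, q2, q3, q4, q6}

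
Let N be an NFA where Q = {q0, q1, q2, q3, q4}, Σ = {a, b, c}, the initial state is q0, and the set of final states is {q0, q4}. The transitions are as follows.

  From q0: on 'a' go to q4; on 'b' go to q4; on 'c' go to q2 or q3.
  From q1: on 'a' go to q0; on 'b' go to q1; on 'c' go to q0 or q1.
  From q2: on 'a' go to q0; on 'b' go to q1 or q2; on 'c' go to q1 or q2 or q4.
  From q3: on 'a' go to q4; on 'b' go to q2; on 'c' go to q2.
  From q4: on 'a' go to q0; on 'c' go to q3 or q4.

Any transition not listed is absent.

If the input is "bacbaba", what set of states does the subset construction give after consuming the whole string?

Start in {q0}.
Read 'b': q0→{q4}; now {q4}.
Read 'a': q4→{q0}; now {q0}.
Read 'c': q0→{q2, q3}; now {q2, q3}.
Read 'b': q2→{q1, q2}, q3→{q2}; now {q1, q2}.
Read 'a': q1→{q0}, q2→{q0}; now {q0}.
Read 'b': q0→{q4}; now {q4}.
Read 'a': q4→{q0}; now {q0}.

{q0}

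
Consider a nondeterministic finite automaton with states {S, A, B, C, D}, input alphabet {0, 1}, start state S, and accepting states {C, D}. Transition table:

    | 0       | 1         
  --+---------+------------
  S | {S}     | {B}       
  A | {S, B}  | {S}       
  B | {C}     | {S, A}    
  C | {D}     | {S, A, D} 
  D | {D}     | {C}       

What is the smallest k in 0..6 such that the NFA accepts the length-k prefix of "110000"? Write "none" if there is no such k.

4

Start in {S}.
Read '1': {S} → {B}.
Read '1': {B} → {S, A}.
Read '0': {S, A} → {S, B}.
Read '0': {S, B} → {S, C}.
None of the earlier sets intersect F, but {S, C} does.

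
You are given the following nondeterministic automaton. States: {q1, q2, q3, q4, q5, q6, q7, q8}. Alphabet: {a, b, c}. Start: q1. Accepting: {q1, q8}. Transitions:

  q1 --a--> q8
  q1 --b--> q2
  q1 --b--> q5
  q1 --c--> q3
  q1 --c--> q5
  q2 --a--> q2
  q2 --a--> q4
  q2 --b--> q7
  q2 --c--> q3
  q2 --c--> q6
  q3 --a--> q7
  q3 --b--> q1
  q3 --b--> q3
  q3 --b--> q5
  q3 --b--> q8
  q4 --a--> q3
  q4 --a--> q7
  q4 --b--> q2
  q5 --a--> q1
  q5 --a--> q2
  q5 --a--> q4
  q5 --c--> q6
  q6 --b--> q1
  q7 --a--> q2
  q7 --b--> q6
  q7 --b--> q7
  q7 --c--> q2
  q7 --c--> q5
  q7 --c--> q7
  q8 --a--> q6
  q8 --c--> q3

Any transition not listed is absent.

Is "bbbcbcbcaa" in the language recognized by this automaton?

Start in {q1}.
Read 'b': q1→{q2, q5}; now {q2, q5}.
Read 'b': q2→{q7}, q5→∅; now {q7}.
Read 'b': q7→{q6, q7}; now {q6, q7}.
Read 'c': q6→∅, q7→{q2, q5, q7}; now {q2, q5, q7}.
Read 'b': q2→{q7}, q5→∅, q7→{q6, q7}; now {q6, q7}.
Read 'c': q6→∅, q7→{q2, q5, q7}; now {q2, q5, q7}.
Read 'b': q2→{q7}, q5→∅, q7→{q6, q7}; now {q6, q7}.
Read 'c': q6→∅, q7→{q2, q5, q7}; now {q2, q5, q7}.
Read 'a': q2→{q2, q4}, q5→{q1, q2, q4}, q7→{q2}; now {q1, q2, q4}.
Read 'a': q1→{q8}, q2→{q2, q4}, q4→{q3, q7}; now {q2, q3, q4, q7, q8}.
The final set {q2, q3, q4, q7, q8} contains the accepting state q8.

Yes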